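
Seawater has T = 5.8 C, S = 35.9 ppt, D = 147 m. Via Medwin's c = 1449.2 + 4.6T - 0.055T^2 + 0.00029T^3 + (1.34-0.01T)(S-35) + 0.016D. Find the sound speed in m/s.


c = 1449.2 + 4.6*5.8 - 0.055*5.8^2 + 0.00029*5.8^3 + (1.34 - 0.01*5.8)*(35.9 - 35) + 0.016*147 = 1477.59

1477.59 m/s


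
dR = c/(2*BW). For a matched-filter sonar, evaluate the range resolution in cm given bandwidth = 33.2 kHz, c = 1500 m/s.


dR = c/(2*BW) = 1500 / (2 * 33.2e3) = 0.0226 m = 2.26 cm

2.26 cm


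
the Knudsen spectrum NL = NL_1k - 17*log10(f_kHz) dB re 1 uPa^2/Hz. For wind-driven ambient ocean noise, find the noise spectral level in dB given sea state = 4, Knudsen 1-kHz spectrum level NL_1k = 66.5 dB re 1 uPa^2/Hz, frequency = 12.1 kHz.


NL = NL_1k - 17*log10(f_kHz) = 66.5 - 17*log10(12.1) = 66.5 - (18.41) = 48.09

48.09 dB


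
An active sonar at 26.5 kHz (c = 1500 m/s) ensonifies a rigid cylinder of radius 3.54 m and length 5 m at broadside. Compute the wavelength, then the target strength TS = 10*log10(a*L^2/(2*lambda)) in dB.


Step 1: lambda = c/f = 1500/26500 = 0.0566 m
Step 2: TS = 10*log10(a*L^2/(2*lambda)) = 10*log10(3.54*5^2/(2*0.0566)) = 28.93

28.93 dB


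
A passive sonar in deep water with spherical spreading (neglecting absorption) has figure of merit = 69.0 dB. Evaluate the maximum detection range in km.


At max range FOM = TL, so 20*log10(R) = 69.0
R = 10^(69.0/20) = 2818.38 m = 2.82 km

2.82 km


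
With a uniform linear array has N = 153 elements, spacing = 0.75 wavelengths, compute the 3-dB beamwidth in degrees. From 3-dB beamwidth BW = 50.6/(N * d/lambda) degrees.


0.44 deg


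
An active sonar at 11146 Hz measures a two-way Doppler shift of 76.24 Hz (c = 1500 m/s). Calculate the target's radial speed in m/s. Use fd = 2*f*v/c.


From fd = 2*f*v/c, v = c*fd/(2*f) = 1500 * 76.24 / (2*11146) = 5.13

5.13 m/s


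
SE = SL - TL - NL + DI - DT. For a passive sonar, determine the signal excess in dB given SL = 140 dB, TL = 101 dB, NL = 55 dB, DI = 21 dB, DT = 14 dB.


SE = SL - TL - NL + DI - DT = 140 - 101 - 55 + 21 - 14 = -9

-9 dB


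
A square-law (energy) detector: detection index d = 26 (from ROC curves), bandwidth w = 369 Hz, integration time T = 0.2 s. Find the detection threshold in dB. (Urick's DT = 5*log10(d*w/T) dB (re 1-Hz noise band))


DT = 5*log10(d*w/T) = 5*log10(26 * 369 / 0.2) = 5*log10(47970.0) = 23.4

23.4 dB


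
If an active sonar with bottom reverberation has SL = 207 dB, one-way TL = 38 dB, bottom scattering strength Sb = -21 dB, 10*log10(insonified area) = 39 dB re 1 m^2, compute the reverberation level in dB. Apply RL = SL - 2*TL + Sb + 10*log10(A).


RL = SL - 2*TL + Sb + 10*log10(A) = 207 - 2*38 + (-21) + 39 = 149

149 dB


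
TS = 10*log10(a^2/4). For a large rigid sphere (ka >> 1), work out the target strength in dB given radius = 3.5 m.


TS = 10*log10(3.5^2 / 4) = 10*log10(3.0625) = 4.86

4.86 dB


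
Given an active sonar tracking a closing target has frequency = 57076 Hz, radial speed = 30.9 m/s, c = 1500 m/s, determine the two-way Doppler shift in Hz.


2351.53 Hz


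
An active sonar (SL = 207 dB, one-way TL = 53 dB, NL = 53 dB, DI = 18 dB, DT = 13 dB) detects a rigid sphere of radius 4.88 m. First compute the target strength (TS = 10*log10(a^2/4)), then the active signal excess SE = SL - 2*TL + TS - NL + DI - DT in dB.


Step 1: TS = 10*log10(4.88^2/4) = 7.75 dB
Step 2: SE = SL - 2*TL + TS - NL + DI - DT = 207 - 2*53 + (7.75) - 53 + 18 - 13 = 60.75

60.75 dB


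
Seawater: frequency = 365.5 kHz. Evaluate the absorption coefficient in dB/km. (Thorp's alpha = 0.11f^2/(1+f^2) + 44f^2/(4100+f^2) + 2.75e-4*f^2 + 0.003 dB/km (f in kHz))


f^2 = 133590.25
alpha = 0.11*133590.25/(1+133590.25) + 44*133590.25/(4100+133590.25) + 2.75e-4*133590.25 + 0.003 = 79.54

79.54 dB/km


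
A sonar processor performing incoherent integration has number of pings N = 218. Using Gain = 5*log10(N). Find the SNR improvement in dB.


11.69 dB


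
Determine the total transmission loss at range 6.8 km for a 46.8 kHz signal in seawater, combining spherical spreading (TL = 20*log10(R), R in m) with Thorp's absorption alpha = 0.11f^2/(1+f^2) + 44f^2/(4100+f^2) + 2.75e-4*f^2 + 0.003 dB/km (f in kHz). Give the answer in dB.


Step 1 (Thorp): alpha = 0.11*2190.24/(1+2190.24) + 44*2190.24/(4100+2190.24) + 2.75e-4*2190.24 + 0.003 = 16.0359 dB/km
Step 2: TL_spread = 20*log10(6800) = 76.65 dB
Step 3: TL_abs = alpha*R = 16.0359 * 6.8 = 109.04 dB
Step 4: TL_total = 76.65 + 109.04 = 185.69

185.69 dB


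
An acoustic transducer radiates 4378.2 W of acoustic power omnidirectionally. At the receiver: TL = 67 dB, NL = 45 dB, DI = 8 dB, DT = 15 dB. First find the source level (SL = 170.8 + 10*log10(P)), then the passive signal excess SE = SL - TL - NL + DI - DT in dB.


Step 1: SL = 170.8 + 10*log10(4378.2) = 207.21 dB
Step 2: SE = SL - TL - NL + DI - DT = 207.21 - 67 - 45 + 8 - 15 = 88.21

88.21 dB


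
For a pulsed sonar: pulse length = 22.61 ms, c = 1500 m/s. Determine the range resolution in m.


16.9575 m


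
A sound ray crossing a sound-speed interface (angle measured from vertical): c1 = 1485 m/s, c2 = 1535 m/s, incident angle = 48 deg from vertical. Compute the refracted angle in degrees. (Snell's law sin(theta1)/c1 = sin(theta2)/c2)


50.19 deg


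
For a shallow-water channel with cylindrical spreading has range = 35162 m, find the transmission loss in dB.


TL = 10*log10(35162) = 45.46

45.46 dB


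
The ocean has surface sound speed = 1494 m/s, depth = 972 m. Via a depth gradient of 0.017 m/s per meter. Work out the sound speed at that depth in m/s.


c = 1494 + 0.017 * 972 = 1510.524

1510.524 m/s


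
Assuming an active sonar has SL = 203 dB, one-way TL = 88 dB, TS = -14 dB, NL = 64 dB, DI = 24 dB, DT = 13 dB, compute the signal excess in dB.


-40 dB


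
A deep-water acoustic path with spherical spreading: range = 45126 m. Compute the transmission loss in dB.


TL = 20*log10(45126) = 93.09

93.09 dB


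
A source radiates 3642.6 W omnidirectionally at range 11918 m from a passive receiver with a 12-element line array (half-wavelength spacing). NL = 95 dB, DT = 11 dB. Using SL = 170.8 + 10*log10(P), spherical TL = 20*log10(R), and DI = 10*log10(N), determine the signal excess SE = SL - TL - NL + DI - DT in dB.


Step 1: SL = 170.8 + 10*log10(3642.6) = 206.41 dB
Step 2: TL = 20*log10(11918) = 81.52 dB
Step 3: DI = 10*log10(12) = 10.79 dB
Step 4: SE = SL - TL - NL + DI - DT = 206.41 - 81.52 - 95 + 10.79 - 11 = 29.68

29.68 dB


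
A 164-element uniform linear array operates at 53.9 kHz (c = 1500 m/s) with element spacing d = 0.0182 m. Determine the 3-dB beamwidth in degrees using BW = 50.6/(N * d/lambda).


0.47 deg


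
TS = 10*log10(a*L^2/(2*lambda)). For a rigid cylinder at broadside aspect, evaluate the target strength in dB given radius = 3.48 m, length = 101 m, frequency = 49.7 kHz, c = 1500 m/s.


57.69 dB


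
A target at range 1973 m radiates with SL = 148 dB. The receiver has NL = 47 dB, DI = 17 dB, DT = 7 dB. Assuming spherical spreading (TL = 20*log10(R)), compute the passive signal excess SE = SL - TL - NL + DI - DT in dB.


Step 1: TL = 20*log10(1973) = 65.9 dB
Step 2: SE = 148 - 65.9 - 47 + 17 - 7 = 45.1

45.1 dB


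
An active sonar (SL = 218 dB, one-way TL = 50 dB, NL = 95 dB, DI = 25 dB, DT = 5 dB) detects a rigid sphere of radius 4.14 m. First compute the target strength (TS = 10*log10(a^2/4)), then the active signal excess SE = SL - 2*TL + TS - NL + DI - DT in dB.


Step 1: TS = 10*log10(4.14^2/4) = 6.32 dB
Step 2: SE = SL - 2*TL + TS - NL + DI - DT = 218 - 2*50 + (6.32) - 95 + 25 - 5 = 49.32

49.32 dB


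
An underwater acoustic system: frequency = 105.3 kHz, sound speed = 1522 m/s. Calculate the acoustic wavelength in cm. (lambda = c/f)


1.45 cm


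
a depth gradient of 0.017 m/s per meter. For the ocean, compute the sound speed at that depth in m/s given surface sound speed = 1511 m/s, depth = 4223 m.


c = 1511 + 0.017 * 4223 = 1582.791

1582.791 m/s


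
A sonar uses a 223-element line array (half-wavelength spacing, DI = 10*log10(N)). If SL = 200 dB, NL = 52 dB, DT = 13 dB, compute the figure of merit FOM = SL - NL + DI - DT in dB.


Step 1: DI = 10*log10(223) = 23.48 dB
Step 2: FOM = SL - NL + DI - DT = 200 - 52 + 23.48 - 13 = 158.48

158.48 dB


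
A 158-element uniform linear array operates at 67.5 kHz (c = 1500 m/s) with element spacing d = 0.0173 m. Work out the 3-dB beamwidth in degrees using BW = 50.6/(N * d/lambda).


Step 1: lambda = 1500/67500 = 0.02222 m
Step 2: d/lambda = 0.0173/0.02222 = 0.7786
Step 3: BW = 50.6/(N * d/lambda) = 50.6/(158 * 0.7786) = 0.41

0.41 deg


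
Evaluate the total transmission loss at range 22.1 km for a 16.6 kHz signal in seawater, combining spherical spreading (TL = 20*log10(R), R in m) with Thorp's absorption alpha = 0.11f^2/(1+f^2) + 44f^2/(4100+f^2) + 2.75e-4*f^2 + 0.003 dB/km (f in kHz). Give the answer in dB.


152.29 dB


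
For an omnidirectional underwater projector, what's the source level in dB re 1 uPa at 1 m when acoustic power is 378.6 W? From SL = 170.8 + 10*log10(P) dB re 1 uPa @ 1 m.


SL = 170.8 + 10*log10(378.6) = 170.8 + 25.78 = 196.58

196.58 dB


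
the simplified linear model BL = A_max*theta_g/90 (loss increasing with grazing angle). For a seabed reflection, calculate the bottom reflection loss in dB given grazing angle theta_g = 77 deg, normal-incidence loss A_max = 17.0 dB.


14.54 dB


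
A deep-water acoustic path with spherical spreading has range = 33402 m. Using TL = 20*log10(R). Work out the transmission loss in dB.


90.48 dB


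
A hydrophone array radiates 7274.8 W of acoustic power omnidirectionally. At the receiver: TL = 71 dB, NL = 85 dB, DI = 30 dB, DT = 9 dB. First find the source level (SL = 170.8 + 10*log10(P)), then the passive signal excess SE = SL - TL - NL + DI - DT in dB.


Step 1: SL = 170.8 + 10*log10(7274.8) = 209.42 dB
Step 2: SE = SL - TL - NL + DI - DT = 209.42 - 71 - 85 + 30 - 9 = 74.42

74.42 dB


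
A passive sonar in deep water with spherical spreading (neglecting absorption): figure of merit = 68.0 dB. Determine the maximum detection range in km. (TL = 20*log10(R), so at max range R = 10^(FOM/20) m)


2.51 km


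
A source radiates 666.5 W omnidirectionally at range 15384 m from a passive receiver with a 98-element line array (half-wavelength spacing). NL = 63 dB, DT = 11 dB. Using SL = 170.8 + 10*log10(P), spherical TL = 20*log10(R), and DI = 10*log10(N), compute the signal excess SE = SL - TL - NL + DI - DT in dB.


Step 1: SL = 170.8 + 10*log10(666.5) = 199.04 dB
Step 2: TL = 20*log10(15384) = 83.74 dB
Step 3: DI = 10*log10(98) = 19.91 dB
Step 4: SE = SL - TL - NL + DI - DT = 199.04 - 83.74 - 63 + 19.91 - 11 = 61.21

61.21 dB


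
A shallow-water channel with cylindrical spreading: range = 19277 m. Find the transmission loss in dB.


TL = 10*log10(19277) = 42.85

42.85 dB


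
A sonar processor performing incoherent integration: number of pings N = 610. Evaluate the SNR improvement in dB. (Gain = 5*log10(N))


13.93 dB


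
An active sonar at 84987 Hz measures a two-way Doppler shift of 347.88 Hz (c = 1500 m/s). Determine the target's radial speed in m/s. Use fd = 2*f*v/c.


From fd = 2*f*v/c, v = c*fd/(2*f) = 1500 * 347.88 / (2*84987) = 3.07

3.07 m/s


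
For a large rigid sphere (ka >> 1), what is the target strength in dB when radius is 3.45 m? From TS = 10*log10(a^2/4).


TS = 10*log10(3.45^2 / 4) = 10*log10(2.975625) = 4.74

4.74 dB


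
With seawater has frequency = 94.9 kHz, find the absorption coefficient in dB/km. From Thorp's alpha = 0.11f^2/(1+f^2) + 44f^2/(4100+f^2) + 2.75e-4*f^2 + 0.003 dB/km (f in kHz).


f^2 = 9006.01
alpha = 0.11*9006.01/(1+9006.01) + 44*9006.01/(4100+9006.01) + 2.75e-4*9006.01 + 0.003 = 32.825

32.825 dB/km


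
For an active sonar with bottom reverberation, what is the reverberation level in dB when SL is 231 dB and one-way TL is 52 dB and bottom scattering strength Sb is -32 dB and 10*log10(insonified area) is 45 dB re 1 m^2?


140 dB


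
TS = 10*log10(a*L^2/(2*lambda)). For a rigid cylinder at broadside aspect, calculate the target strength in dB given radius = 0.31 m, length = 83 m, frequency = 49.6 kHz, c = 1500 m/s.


45.48 dB


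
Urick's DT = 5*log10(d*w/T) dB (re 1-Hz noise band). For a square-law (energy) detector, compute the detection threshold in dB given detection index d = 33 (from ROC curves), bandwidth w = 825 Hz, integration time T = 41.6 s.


14.08 dB


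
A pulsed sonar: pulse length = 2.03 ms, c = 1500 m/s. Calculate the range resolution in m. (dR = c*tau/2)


dR = c*tau/2 = 1500 * 2.03e-3 / 2 = 1.5225

1.5225 m


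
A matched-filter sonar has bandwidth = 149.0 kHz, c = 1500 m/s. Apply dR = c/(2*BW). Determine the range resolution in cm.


0.5 cm


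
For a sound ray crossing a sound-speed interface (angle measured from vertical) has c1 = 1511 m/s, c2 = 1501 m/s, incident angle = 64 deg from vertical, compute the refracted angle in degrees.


sin(theta2) = (c2/c1)*sin(theta1) = (1501/1511)*sin(64 deg) = 0.89285
theta2 = arcsin(0.89285) = 63.23

63.23 deg


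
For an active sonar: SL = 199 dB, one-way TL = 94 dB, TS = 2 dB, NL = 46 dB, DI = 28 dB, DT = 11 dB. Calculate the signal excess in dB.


SE = SL - 2*TL + TS - NL + DI - DT = 199 - 2*94 + (2) - 46 + 28 - 11 = -16

-16 dB


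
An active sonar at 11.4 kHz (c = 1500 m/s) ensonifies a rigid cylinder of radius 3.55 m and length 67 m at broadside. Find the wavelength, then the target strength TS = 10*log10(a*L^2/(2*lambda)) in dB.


Step 1: lambda = c/f = 1500/11400 = 0.13158 m
Step 2: TS = 10*log10(a*L^2/(2*lambda)) = 10*log10(3.55*67^2/(2*0.13158)) = 47.82

47.82 dB


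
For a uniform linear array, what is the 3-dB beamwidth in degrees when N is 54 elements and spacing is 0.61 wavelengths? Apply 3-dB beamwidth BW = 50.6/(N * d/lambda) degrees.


BW = 50.6 / (54 * 0.61) = 50.6 / 32.94 = 1.54

1.54 deg


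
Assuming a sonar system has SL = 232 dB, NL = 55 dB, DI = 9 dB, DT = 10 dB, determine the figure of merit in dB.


176 dB


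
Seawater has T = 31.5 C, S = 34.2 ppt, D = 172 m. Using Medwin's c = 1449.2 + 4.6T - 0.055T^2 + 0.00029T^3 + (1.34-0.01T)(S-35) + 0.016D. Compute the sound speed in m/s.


c = 1449.2 + 4.6*31.5 - 0.055*31.5^2 + 0.00029*31.5^3 + (1.34 - 0.01*31.5)*(34.2 - 35) + 0.016*172 = 1550.52

1550.52 m/s


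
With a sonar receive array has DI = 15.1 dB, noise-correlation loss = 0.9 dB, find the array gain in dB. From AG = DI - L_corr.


AG = DI - L_corr = 15.1 - 0.9 = 14.2

14.2 dB


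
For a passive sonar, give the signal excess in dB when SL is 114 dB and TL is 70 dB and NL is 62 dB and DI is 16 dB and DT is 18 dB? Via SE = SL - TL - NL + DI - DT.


SE = SL - TL - NL + DI - DT = 114 - 70 - 62 + 16 - 18 = -20

-20 dB


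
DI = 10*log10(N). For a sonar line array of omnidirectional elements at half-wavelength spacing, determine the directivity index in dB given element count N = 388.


25.89 dB


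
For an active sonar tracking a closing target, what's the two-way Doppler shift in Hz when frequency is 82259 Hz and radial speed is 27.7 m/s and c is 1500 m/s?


fd = 2*f*v/c = 2 * 82259 * 27.7 / 1500 = 3038.1

3038.1 Hz


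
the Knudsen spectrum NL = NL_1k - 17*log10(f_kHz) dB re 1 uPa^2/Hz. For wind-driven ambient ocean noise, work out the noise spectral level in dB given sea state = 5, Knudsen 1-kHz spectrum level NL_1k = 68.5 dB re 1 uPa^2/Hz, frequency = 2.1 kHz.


NL = NL_1k - 17*log10(f_kHz) = 68.5 - 17*log10(2.1) = 68.5 - (5.48) = 63.02

63.02 dB


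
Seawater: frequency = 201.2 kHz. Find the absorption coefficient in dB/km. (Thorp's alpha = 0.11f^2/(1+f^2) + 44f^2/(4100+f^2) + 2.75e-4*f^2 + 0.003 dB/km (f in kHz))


f^2 = 40481.44
alpha = 0.11*40481.44/(1+40481.44) + 44*40481.44/(4100+40481.44) + 2.75e-4*40481.44 + 0.003 = 51.199

51.199 dB/km


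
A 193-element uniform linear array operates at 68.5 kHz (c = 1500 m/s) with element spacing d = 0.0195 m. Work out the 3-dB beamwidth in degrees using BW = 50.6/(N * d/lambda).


Step 1: lambda = 1500/68500 = 0.0219 m
Step 2: d/lambda = 0.0195/0.0219 = 0.8904
Step 3: BW = 50.6/(N * d/lambda) = 50.6/(193 * 0.8904) = 0.29

0.29 deg


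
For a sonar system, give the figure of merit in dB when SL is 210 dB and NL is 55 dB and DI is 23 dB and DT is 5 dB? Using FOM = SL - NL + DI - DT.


FOM = SL - NL + DI - DT = 210 - 55 + 23 - 5 = 173

173 dB


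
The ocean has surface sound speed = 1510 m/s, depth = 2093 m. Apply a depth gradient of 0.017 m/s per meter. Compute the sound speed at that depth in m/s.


c = 1510 + 0.017 * 2093 = 1545.581

1545.581 m/s


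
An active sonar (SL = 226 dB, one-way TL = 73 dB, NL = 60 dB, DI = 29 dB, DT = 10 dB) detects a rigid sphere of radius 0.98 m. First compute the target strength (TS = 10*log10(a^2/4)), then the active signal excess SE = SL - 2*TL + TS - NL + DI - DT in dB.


Step 1: TS = 10*log10(0.98^2/4) = -6.2 dB
Step 2: SE = SL - 2*TL + TS - NL + DI - DT = 226 - 2*73 + (-6.2) - 60 + 29 - 10 = 32.8

32.8 dB


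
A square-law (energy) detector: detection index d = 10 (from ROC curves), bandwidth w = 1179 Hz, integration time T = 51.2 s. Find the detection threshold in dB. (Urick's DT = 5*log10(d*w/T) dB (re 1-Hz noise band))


11.81 dB


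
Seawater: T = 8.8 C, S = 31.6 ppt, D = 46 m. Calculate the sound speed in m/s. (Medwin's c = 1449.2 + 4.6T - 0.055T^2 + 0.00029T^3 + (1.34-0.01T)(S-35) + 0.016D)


1482.1 m/s


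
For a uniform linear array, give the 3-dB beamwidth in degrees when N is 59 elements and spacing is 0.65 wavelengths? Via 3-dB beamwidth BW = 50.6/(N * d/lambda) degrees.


BW = 50.6 / (59 * 0.65) = 50.6 / 38.35 = 1.32

1.32 deg


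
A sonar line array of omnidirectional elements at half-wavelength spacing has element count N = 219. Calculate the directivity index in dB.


DI = 10*log10(219) = 23.4

23.4 dB


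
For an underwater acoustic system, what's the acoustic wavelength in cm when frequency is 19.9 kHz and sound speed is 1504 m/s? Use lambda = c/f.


lambda = c/f = 1504 / 19900 = 0.0756 m = 7.56 cm

7.56 cm


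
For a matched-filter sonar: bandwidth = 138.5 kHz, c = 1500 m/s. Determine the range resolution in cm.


dR = c/(2*BW) = 1500 / (2 * 138.5e3) = 0.0054 m = 0.54 cm

0.54 cm


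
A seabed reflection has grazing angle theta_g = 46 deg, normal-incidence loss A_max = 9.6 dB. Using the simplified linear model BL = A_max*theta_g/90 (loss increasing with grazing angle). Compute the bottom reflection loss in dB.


4.91 dB


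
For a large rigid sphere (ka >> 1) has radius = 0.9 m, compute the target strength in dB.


TS = 10*log10(0.9^2 / 4) = 10*log10(0.2025) = -6.94

-6.94 dB


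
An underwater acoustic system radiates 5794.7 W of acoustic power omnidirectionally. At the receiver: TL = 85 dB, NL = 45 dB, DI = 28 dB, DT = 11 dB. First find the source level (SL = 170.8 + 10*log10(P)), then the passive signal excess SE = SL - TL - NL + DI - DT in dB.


Step 1: SL = 170.8 + 10*log10(5794.7) = 208.43 dB
Step 2: SE = SL - TL - NL + DI - DT = 208.43 - 85 - 45 + 28 - 11 = 95.43

95.43 dB


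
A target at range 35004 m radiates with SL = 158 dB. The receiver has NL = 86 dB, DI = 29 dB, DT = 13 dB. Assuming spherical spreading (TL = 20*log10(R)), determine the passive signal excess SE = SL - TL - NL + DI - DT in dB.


Step 1: TL = 20*log10(35004) = 90.88 dB
Step 2: SE = 158 - 90.88 - 86 + 29 - 13 = -2.88

-2.88 dB


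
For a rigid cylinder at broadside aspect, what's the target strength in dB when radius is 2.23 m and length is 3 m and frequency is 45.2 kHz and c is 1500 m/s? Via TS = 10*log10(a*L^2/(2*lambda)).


lambda = 1500/45200 = 0.03319 m
TS = 10*log10(2.23*3^2/(2*0.03319)) = 24.81

24.81 dB


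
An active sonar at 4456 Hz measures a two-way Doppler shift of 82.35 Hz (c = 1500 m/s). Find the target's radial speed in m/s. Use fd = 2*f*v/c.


From fd = 2*f*v/c, v = c*fd/(2*f) = 1500 * 82.35 / (2*4456) = 13.86

13.86 m/s


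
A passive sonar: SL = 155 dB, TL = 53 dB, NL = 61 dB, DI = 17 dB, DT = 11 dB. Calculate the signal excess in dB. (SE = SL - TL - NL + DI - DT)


47 dB


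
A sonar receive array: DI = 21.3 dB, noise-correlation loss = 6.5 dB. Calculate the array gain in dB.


14.8 dB


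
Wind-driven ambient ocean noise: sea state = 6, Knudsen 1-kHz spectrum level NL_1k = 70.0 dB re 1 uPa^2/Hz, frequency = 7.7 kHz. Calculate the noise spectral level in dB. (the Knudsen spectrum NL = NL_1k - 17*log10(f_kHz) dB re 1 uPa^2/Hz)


NL = NL_1k - 17*log10(f_kHz) = 70.0 - 17*log10(7.7) = 70.0 - (15.07) = 54.93

54.93 dB


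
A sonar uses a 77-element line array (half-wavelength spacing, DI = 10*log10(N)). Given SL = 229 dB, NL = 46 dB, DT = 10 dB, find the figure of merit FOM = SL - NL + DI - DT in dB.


Step 1: DI = 10*log10(77) = 18.86 dB
Step 2: FOM = SL - NL + DI - DT = 229 - 46 + 18.86 - 10 = 191.86

191.86 dB


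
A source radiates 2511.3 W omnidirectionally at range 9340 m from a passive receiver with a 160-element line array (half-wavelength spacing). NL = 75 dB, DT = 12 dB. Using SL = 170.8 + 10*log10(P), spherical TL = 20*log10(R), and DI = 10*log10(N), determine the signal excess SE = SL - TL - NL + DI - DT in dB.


Step 1: SL = 170.8 + 10*log10(2511.3) = 204.8 dB
Step 2: TL = 20*log10(9340) = 79.41 dB
Step 3: DI = 10*log10(160) = 22.04 dB
Step 4: SE = SL - TL - NL + DI - DT = 204.8 - 79.41 - 75 + 22.04 - 12 = 60.43

60.43 dB


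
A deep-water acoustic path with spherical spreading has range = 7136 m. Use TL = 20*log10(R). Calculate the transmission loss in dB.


TL = 20*log10(7136) = 77.07

77.07 dB


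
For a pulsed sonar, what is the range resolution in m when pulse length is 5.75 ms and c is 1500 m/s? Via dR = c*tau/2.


dR = c*tau/2 = 1500 * 5.75e-3 / 2 = 4.3125

4.3125 m


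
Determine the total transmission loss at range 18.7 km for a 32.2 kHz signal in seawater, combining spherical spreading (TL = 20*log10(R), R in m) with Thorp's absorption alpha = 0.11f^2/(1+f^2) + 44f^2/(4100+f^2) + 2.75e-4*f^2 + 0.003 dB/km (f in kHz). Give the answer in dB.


Step 1 (Thorp): alpha = 0.11*1036.84/(1+1036.84) + 44*1036.84/(4100+1036.84) + 2.75e-4*1036.84 + 0.003 = 9.2792 dB/km
Step 2: TL_spread = 20*log10(18700) = 85.44 dB
Step 3: TL_abs = alpha*R = 9.2792 * 18.7 = 173.52 dB
Step 4: TL_total = 85.44 + 173.52 = 258.96

258.96 dB


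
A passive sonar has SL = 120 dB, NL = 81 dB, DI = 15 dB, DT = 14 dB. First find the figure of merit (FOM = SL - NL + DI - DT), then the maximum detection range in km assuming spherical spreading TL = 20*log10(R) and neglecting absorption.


Step 1: FOM = SL - NL + DI - DT = 120 - 81 + 15 - 14 = 40 dB
Step 2: at max range FOM = TL = 20*log10(R), so R = 10^(40/20) = 100.0 m = 0.1 km

0.1 km


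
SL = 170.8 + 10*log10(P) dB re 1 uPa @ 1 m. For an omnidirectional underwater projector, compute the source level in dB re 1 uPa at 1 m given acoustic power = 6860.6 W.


SL = 170.8 + 10*log10(6860.6) = 170.8 + 38.36 = 209.16

209.16 dB


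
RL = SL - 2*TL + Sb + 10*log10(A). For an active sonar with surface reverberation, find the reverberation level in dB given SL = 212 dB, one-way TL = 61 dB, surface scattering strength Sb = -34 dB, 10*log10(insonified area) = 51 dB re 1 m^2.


107 dB


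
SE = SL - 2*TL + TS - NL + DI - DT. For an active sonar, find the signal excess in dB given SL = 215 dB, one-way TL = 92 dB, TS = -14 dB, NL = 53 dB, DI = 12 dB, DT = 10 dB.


SE = SL - 2*TL + TS - NL + DI - DT = 215 - 2*92 + (-14) - 53 + 12 - 10 = -34

-34 dB


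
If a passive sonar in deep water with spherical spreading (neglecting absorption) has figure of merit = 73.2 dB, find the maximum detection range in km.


4.57 km


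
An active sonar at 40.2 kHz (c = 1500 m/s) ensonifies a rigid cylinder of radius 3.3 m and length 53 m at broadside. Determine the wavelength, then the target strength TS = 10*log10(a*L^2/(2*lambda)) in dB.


Step 1: lambda = c/f = 1500/40200 = 0.03731 m
Step 2: TS = 10*log10(a*L^2/(2*lambda)) = 10*log10(3.3*53^2/(2*0.03731)) = 50.94

50.94 dB


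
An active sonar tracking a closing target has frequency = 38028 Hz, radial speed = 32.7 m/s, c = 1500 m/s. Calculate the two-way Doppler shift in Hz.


fd = 2*f*v/c = 2 * 38028 * 32.7 / 1500 = 1658.02

1658.02 Hz


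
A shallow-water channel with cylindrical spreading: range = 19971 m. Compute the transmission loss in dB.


TL = 10*log10(19971) = 43.0

43.0 dB


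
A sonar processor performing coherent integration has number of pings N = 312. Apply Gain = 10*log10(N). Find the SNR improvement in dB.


Gain = 10*log10(312) = 24.94

24.94 dB


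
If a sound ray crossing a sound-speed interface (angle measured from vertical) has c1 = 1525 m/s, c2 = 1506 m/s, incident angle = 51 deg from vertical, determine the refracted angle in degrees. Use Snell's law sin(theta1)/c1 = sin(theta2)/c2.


50.13 deg


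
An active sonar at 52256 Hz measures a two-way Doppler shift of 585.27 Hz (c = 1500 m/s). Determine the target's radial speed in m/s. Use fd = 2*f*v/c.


8.4 m/s


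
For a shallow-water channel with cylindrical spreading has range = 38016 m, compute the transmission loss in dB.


45.8 dB


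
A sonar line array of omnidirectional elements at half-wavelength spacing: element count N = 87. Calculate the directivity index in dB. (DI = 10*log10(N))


DI = 10*log10(87) = 19.4

19.4 dB


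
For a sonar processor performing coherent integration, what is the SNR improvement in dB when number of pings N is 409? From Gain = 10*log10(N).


Gain = 10*log10(409) = 26.12

26.12 dB


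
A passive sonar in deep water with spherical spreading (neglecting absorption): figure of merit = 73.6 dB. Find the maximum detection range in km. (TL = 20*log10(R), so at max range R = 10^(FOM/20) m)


4.79 km


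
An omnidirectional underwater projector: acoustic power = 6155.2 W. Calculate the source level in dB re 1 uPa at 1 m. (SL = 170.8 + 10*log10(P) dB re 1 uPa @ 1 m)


SL = 170.8 + 10*log10(6155.2) = 170.8 + 37.89 = 208.69

208.69 dB


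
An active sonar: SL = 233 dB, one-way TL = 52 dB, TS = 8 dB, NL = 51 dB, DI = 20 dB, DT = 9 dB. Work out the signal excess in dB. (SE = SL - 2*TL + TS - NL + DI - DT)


SE = SL - 2*TL + TS - NL + DI - DT = 233 - 2*52 + (8) - 51 + 20 - 9 = 97

97 dB


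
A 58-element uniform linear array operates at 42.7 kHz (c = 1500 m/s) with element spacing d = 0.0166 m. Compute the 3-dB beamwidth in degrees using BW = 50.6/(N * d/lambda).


1.85 deg


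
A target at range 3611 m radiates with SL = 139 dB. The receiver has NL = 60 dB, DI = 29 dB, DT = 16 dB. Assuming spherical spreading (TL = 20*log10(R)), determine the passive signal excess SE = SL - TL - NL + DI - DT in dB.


Step 1: TL = 20*log10(3611) = 71.15 dB
Step 2: SE = 139 - 71.15 - 60 + 29 - 16 = 20.85

20.85 dB


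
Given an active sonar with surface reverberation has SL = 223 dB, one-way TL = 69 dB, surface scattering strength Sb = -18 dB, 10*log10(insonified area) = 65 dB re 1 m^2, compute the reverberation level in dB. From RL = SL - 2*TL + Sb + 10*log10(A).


RL = SL - 2*TL + Sb + 10*log10(A) = 223 - 2*69 + (-18) + 65 = 132

132 dB


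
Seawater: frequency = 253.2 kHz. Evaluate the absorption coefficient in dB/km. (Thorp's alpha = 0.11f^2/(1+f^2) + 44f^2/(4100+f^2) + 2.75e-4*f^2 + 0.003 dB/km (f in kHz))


f^2 = 64110.24
alpha = 0.11*64110.24/(1+64110.24) + 44*64110.24/(4100+64110.24) + 2.75e-4*64110.24 + 0.003 = 59.099

59.099 dB/km


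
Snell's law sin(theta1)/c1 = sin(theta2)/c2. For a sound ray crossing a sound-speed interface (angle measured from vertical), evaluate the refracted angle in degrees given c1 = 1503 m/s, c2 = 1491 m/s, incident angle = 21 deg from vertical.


sin(theta2) = (c2/c1)*sin(theta1) = (1491/1503)*sin(21 deg) = 0.35551
theta2 = arcsin(0.35551) = 20.82

20.82 deg


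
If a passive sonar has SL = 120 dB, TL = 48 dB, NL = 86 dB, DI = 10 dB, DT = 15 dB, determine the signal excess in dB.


SE = SL - TL - NL + DI - DT = 120 - 48 - 86 + 10 - 15 = -19

-19 dB


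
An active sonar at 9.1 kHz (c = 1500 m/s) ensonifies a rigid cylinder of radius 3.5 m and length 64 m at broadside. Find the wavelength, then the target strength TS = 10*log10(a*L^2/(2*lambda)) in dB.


Step 1: lambda = c/f = 1500/9100 = 0.16484 m
Step 2: TS = 10*log10(a*L^2/(2*lambda)) = 10*log10(3.5*64^2/(2*0.16484)) = 46.38

46.38 dB


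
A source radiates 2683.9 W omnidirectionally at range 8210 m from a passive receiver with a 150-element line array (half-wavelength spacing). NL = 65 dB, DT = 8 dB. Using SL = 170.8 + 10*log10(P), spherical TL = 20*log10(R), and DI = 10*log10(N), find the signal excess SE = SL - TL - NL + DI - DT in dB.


75.56 dB


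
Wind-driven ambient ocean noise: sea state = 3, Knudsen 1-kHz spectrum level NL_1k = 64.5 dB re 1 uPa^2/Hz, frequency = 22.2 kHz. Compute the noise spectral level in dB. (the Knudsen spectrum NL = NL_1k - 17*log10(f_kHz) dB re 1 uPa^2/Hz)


NL = NL_1k - 17*log10(f_kHz) = 64.5 - 17*log10(22.2) = 64.5 - (22.89) = 41.61

41.61 dB


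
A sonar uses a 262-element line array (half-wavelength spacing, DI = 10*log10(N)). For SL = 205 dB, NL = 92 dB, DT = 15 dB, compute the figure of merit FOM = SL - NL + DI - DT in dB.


122.18 dB


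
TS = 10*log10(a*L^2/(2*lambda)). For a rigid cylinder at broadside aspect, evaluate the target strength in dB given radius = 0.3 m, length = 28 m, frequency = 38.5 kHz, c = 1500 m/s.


lambda = 1500/38500 = 0.03896 m
TS = 10*log10(0.3*28^2/(2*0.03896)) = 34.8

34.8 dB


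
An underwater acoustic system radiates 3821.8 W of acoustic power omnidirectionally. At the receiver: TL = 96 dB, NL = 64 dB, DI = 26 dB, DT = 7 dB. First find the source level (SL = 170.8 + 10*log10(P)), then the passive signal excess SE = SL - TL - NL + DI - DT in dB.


Step 1: SL = 170.8 + 10*log10(3821.8) = 206.62 dB
Step 2: SE = SL - TL - NL + DI - DT = 206.62 - 96 - 64 + 26 - 7 = 65.62

65.62 dB


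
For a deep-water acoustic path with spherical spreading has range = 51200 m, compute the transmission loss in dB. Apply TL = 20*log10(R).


94.19 dB


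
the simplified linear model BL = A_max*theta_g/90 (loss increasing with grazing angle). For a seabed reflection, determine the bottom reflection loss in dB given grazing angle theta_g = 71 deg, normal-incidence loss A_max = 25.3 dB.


BL = A_max * theta_g / 90 = 25.3 * 71 / 90 = 19.96

19.96 dB


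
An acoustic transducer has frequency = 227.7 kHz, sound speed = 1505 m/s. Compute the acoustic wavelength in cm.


0.66 cm


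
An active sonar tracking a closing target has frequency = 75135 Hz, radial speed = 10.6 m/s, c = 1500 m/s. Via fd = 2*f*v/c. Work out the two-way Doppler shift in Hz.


fd = 2*f*v/c = 2 * 75135 * 10.6 / 1500 = 1061.91

1061.91 Hz


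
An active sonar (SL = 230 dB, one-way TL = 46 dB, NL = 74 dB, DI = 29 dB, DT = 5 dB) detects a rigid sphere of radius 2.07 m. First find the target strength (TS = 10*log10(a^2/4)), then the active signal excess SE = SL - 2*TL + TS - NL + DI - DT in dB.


Step 1: TS = 10*log10(2.07^2/4) = 0.3 dB
Step 2: SE = SL - 2*TL + TS - NL + DI - DT = 230 - 2*46 + (0.3) - 74 + 29 - 5 = 88.3

88.3 dB


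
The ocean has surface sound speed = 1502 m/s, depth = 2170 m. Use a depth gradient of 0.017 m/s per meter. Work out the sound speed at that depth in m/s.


1538.89 m/s


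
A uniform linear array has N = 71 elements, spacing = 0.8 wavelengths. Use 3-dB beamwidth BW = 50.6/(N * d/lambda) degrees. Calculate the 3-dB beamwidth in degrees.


0.89 deg


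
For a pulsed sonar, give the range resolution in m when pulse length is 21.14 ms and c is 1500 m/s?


dR = c*tau/2 = 1500 * 21.14e-3 / 2 = 15.855

15.855 m


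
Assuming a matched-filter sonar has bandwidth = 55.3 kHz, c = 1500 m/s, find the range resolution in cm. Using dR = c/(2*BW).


1.36 cm


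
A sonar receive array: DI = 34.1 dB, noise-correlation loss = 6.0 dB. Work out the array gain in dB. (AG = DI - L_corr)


AG = DI - L_corr = 34.1 - 6.0 = 28.1

28.1 dB


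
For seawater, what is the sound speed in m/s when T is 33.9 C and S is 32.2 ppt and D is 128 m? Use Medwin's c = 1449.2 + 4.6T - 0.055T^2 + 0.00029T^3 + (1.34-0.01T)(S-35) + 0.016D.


c = 1449.2 + 4.6*33.9 - 0.055*33.9^2 + 0.00029*33.9^3 + (1.34 - 0.01*33.9)*(32.2 - 35) + 0.016*128 = 1552.48

1552.48 m/s


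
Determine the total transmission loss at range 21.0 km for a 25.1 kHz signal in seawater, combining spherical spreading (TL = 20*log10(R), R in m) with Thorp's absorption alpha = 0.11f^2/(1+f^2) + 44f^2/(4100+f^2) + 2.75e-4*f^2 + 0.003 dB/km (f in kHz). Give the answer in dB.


215.52 dB


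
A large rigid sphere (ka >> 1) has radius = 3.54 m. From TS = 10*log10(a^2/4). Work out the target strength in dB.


4.96 dB


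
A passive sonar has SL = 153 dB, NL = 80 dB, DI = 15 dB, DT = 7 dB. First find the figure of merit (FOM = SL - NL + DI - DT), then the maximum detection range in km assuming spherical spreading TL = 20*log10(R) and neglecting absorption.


Step 1: FOM = SL - NL + DI - DT = 153 - 80 + 15 - 7 = 81 dB
Step 2: at max range FOM = TL = 20*log10(R), so R = 10^(81/20) = 11220.18 m = 11.22 km

11.22 km


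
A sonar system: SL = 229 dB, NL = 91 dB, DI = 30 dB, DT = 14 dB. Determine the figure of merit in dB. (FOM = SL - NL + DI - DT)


154 dB


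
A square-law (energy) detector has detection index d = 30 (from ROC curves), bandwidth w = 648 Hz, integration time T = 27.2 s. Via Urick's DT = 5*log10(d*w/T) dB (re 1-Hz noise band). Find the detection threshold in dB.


DT = 5*log10(d*w/T) = 5*log10(30 * 648 / 27.2) = 5*log10(714.71) = 14.27

14.27 dB


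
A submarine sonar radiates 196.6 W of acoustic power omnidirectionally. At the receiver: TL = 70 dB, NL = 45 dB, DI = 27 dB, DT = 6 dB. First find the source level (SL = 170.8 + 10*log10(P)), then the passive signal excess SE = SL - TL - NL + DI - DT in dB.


Step 1: SL = 170.8 + 10*log10(196.6) = 193.74 dB
Step 2: SE = SL - TL - NL + DI - DT = 193.74 - 70 - 45 + 27 - 6 = 99.74

99.74 dB


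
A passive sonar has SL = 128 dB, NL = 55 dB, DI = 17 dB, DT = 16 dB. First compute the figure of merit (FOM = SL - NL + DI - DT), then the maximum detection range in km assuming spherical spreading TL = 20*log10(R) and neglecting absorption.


Step 1: FOM = SL - NL + DI - DT = 128 - 55 + 17 - 16 = 74 dB
Step 2: at max range FOM = TL = 20*log10(R), so R = 10^(74/20) = 5011.87 m = 5.01 km

5.01 km


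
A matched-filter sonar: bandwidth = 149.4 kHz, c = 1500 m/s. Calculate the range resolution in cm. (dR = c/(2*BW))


dR = c/(2*BW) = 1500 / (2 * 149.4e3) = 0.005 m = 0.5 cm

0.5 cm


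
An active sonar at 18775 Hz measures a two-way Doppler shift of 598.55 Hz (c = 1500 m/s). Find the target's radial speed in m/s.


23.91 m/s


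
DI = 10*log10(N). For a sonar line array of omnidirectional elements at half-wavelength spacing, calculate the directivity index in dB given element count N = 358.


25.54 dB


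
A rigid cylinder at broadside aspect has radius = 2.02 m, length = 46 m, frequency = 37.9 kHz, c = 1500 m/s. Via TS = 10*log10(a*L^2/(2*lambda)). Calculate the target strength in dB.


lambda = 1500/37900 = 0.03958 m
TS = 10*log10(2.02*46^2/(2*0.03958)) = 47.32

47.32 dB


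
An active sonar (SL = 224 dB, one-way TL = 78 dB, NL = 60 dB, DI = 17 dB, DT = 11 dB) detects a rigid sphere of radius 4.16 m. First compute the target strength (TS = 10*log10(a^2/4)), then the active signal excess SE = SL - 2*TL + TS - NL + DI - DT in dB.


Step 1: TS = 10*log10(4.16^2/4) = 6.36 dB
Step 2: SE = SL - 2*TL + TS - NL + DI - DT = 224 - 2*78 + (6.36) - 60 + 17 - 11 = 20.36

20.36 dB


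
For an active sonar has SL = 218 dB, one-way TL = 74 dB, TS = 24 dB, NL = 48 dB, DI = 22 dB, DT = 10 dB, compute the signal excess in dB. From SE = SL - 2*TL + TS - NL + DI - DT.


58 dB


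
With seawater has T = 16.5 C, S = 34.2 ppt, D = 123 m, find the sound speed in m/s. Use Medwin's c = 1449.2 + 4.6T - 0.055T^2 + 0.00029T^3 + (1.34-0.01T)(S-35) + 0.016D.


c = 1449.2 + 4.6*16.5 - 0.055*16.5^2 + 0.00029*16.5^3 + (1.34 - 0.01*16.5)*(34.2 - 35) + 0.016*123 = 1512.46

1512.46 m/s


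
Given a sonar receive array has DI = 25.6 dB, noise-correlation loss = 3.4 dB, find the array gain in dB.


22.2 dB


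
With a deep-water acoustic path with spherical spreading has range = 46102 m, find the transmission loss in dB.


TL = 20*log10(46102) = 93.27

93.27 dB


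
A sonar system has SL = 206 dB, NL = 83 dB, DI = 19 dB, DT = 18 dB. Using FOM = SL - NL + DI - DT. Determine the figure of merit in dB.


FOM = SL - NL + DI - DT = 206 - 83 + 19 - 18 = 124

124 dB


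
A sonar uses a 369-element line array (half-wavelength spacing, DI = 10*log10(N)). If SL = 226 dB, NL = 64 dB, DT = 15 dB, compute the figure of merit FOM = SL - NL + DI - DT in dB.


172.67 dB


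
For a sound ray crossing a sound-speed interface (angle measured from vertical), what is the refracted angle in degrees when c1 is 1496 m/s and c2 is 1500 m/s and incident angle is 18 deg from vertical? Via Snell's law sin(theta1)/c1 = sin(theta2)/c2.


sin(theta2) = (c2/c1)*sin(theta1) = (1500/1496)*sin(18 deg) = 0.30984
theta2 = arcsin(0.30984) = 18.05

18.05 deg


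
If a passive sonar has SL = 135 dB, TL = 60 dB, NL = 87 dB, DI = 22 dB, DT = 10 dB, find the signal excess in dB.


0 dB


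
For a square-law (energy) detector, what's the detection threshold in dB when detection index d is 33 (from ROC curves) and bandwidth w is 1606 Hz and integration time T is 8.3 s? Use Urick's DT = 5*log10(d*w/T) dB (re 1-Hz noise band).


DT = 5*log10(d*w/T) = 5*log10(33 * 1606 / 8.3) = 5*log10(6385.3) = 19.03

19.03 dB


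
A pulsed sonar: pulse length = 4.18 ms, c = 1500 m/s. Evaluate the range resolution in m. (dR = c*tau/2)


dR = c*tau/2 = 1500 * 4.18e-3 / 2 = 3.135

3.135 m


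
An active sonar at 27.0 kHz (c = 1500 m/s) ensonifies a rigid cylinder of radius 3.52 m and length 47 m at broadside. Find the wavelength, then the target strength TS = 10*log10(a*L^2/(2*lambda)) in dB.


Step 1: lambda = c/f = 1500/27000 = 0.05556 m
Step 2: TS = 10*log10(a*L^2/(2*lambda)) = 10*log10(3.52*47^2/(2*0.05556)) = 48.45

48.45 dB


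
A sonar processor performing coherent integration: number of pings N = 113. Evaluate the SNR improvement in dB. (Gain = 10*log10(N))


20.53 dB


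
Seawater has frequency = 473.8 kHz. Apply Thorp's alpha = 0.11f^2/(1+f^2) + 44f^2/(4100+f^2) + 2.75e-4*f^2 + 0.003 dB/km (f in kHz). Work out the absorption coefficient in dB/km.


105.058 dB/km


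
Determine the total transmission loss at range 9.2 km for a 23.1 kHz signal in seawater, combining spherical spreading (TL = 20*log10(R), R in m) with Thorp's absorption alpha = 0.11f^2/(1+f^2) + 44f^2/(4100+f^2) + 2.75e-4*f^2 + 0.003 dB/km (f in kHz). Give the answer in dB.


Step 1 (Thorp): alpha = 0.11*533.61/(1+533.61) + 44*533.61/(4100+533.61) + 2.75e-4*533.61 + 0.003 = 5.3266 dB/km
Step 2: TL_spread = 20*log10(9200) = 79.28 dB
Step 3: TL_abs = alpha*R = 5.3266 * 9.2 = 49.0 dB
Step 4: TL_total = 79.28 + 49.0 = 128.28

128.28 dB


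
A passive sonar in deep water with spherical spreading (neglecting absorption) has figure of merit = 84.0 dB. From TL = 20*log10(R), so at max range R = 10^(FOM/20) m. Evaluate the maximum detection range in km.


15.85 km


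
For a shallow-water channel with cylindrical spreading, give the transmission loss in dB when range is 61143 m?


TL = 10*log10(61143) = 47.86

47.86 dB
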